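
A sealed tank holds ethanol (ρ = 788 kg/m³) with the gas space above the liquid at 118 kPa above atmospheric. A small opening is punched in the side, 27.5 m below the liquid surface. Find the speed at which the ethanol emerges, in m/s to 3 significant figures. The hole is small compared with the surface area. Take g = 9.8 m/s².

Take point 1 at the surface (v₁ ≈ 0) and point 2 at the hole (at atmospheric pressure). Bernoulli: P₁ + ρg h = P_atm + ½ρv₂².
With P₁ − P_atm = 118000 Pa, v₂ = √(2gh + 2ΔP/ρ) = √(2·9.8·27.5 + 2·118000/788) = 29.0 m/s.

29.0 m/s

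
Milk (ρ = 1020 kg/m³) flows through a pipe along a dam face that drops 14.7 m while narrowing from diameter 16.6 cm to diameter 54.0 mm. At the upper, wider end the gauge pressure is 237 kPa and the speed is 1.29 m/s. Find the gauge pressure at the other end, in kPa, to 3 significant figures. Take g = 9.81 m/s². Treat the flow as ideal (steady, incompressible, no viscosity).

P₂ ≈ 309 kPa

Mass conservation (A₁v₁ = A₂v₂) gives v₂ = 1.29 × 216/22.9 = 12.2 m/s.
Applying Bernoulli between the two ends and solving for P₂: P₂ = P₁ + ½ρ(v₁² − v₂²) − ρgΔh.
P₂ = 237000 + ½·1020·(1.29² − 12.2²) − 1020·9.81·(−14.7) = 237000 + (-74900) − (-147000) = 309000 Pa.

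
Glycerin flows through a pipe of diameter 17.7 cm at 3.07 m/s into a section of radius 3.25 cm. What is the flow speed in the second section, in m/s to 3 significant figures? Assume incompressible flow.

Continuity gives A₁v₁ = A₂v₂, so v₂ = (246 cm²)/(33.2 cm²) × 3.07 m/s = 22.8 m/s.

v₂ ≈ 22.8 m/s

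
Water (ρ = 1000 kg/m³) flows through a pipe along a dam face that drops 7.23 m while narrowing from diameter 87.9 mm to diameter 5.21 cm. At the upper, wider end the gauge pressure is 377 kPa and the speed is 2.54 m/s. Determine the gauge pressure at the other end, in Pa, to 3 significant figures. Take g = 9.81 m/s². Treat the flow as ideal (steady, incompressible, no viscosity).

By continuity, v₂ = v₁·A₁/A₂ = 2.54·(60.7/21.3) = 7.23 m/s.
Applying Bernoulli between the two ends and solving for P₂: P₂ = P₁ + ½ρ(v₁² − v₂²) − ρgΔh.
P₂ = 377000 + ½·1000·(2.54² − 7.23²) − 1000·9.81·(−7.23) = 377000 + (-22900) − (-70900) = 425000 Pa.

P₂ = 425000 Pa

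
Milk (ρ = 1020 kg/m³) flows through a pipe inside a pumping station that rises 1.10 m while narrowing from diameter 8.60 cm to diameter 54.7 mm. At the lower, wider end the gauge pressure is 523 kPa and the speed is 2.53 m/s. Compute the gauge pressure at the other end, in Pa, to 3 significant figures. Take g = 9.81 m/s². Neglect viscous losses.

P₂ ≈ 495000 Pa

By continuity, v₂ = v₁·A₁/A₂ = 2.53·(58.1/23.5) = 6.25 m/s.
Bernoulli: P₁ + ½ρv₁² + ρg h₁ = P₂ + ½ρv₂² + ρg h₂, so P₂ = P₁ + ½ρ(v₁² − v₂²) − ρg(h₂ − h₁).
P₂ = 523000 + ½·1020·(2.53² − 6.25²) − 1020·9.81·(+1.10) = 523000 + (-16700) − (11000) = 495000 Pa.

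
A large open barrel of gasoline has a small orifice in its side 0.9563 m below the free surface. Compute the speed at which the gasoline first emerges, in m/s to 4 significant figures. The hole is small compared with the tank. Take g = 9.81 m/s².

v ≈ 4.332 m/s

With the surface at rest and both surface and jet at atmospheric pressure, Bernoulli gives ρg h = ½ρv², so v = √(2gh) = √(2·9.81·0.9563) = 4.332 m/s.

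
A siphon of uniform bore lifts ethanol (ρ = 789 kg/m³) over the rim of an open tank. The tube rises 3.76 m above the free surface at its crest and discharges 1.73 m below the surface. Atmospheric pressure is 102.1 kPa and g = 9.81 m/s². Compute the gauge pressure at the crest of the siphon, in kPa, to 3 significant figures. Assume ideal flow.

Bernoulli surface→outlet gives ½v² = g·h_out, so v = √(2·9.81·1.73) = 5.83 m/s.
The bore is uniform, so the speed at the crest is the same v. Bernoulli surface→crest: P_atm = P_top + ½ρv² + ρg·h_top.
P_top = 102100 − ½·789·5.83² − 789·9.81·3.76 = 59600 Pa. So P_gauge = P_top − P_atm = -42500 Pa.

P_gauge ≈ -42.5 kPa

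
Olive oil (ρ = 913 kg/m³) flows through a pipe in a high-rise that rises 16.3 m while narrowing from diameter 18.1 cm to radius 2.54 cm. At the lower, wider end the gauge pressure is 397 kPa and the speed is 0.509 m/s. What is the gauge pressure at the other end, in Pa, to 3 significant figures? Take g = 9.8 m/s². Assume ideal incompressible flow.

P₂ ≈ 232000 Pa

Continuity gives A₁v₁ = A₂v₂, so v₂ = (257 cm²)/(20.3 cm²) × 0.509 m/s = 6.46 m/s.
Bernoulli: P₁ + ½ρv₁² + ρg h₁ = P₂ + ½ρv₂² + ρg h₂, so P₂ = P₁ + ½ρ(v₁² − v₂²) − ρg(h₂ − h₁).
P₂ = 397000 + ½·913·(0.509² − 6.46²) − 913·9.8·(+16.3) = 397000 + (-18900) − (146000) = 232000 Pa.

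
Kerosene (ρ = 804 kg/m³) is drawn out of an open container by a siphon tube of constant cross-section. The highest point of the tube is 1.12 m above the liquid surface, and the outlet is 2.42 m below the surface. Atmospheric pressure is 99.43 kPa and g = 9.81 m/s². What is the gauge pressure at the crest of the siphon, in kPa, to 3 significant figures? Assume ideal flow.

From the surface to the outlet (both open to atmosphere, surface at rest): v = √(2g·h_out) = √(2·9.81·2.42) = 6.89 m/s.
Continuity keeps v the same throughout the tube; from surface to crest, P_atm + 0 = P_top + ½ρv² + ρg·h_top.
P_top = 99430 − ½·804·6.89² − 804·9.81·1.12 = 71500 Pa. So P_gauge = P_top − P_atm = -27900 Pa.

P_gauge ≈ -27.9 kPa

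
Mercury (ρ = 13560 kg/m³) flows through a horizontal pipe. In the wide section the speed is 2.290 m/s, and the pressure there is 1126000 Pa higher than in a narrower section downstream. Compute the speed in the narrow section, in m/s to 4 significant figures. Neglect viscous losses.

Along the level pipe P + ½ρv² is conserved, hence v₂² = v₁² + 2(P₁ − P₂)/ρ.
v₂ = √(2.290² + 2·1126000/13560) = √(5.244 + 166.1) = 13.09 m/s.

13.09 m/s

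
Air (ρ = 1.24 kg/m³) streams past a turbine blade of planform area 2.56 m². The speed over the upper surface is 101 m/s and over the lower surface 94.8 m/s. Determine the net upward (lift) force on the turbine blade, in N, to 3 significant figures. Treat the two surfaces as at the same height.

With equal heights on the two surfaces, Bernoulli gives P_lower − P_upper = ½ρ(v_upper² − v_lower²).
ΔP = ½·1.24·(101² − 94.8²) = 753 Pa.
Lift = ΔP · A = 753 × 2.56 = 1930 N.

F = 1930 N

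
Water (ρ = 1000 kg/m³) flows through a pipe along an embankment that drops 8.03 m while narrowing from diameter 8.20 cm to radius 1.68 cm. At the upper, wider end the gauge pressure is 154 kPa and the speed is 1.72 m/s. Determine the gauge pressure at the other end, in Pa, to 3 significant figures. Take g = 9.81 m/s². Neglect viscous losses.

P₂ ≈ 182000 Pa

Mass conservation (A₁v₁ = A₂v₂) gives v₂ = 1.72 × 52.8/8.87 = 10.2 m/s.
Applying Bernoulli between the two ends and solving for P₂: P₂ = P₁ + ½ρ(v₁² − v₂²) − ρgΔh.
P₂ = 154000 + ½·1000·(1.72² − 10.2²) − 1000·9.81·(−8.03) = 154000 + (-51000) − (-78800) = 182000 Pa.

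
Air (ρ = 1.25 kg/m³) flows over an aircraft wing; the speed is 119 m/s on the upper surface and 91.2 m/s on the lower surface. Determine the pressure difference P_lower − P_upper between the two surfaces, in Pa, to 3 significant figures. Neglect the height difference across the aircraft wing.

ΔP ≈ 3650 Pa

The pressure is lower where the speed is higher: ΔP = ½ρ(v_up² − v_low²).
ΔP = ½·1.25·(119² − 91.2²) = 3650 Pa.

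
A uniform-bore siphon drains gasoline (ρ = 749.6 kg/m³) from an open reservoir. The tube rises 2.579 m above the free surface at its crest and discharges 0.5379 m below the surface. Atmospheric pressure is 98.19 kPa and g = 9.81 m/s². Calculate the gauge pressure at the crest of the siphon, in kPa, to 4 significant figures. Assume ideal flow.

P_gauge ≈ -22.92 kPa

From the surface to the outlet (both open to atmosphere, surface at rest): v = √(2g·h_out) = √(2·9.81·0.5379) = 3.249 m/s.
Continuity keeps v the same throughout the tube; from surface to crest, P_atm + 0 = P_top + ½ρv² + ρg·h_top.
P_top = 98190 − ½·749.6·3.249² − 749.6·9.81·2.579 = 75270 Pa. So P_gauge = P_top − P_atm = -22920 Pa.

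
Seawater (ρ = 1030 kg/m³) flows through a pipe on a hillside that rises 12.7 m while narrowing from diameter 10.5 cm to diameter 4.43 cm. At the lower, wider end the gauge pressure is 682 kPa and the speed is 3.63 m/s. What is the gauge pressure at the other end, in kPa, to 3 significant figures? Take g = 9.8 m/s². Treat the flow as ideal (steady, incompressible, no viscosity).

P₂ ≈ 346 kPa

Continuity gives A₁v₁ = A₂v₂, so v₂ = (86.6 cm²)/(15.4 cm²) × 3.63 m/s = 20.4 m/s.
Bernoulli: P₁ + ½ρv₁² + ρg h₁ = P₂ + ½ρv₂² + ρg h₂, so P₂ = P₁ + ½ρ(v₁² − v₂²) − ρg(h₂ − h₁).
P₂ = 682000 + ½·1030·(3.63² − 20.4²) − 1030·9.8·(+12.7) = 682000 + (-207000) − (128000) = 346000 Pa.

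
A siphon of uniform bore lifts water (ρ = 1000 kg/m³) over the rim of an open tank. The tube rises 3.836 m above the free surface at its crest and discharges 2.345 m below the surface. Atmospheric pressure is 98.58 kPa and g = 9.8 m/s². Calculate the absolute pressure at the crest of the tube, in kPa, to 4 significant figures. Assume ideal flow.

P_top ≈ 38.01 kPa

From the surface to the outlet (both open to atmosphere, surface at rest): v = √(2g·h_out) = √(2·9.8·2.345) = 6.780 m/s.
Continuity keeps v the same throughout the tube; from surface to crest, P_atm + 0 = P_top + ½ρv² + ρg·h_top.
P_top = 98580 − ½·1000·6.780² − 1000·9.8·3.836 = 38010 Pa.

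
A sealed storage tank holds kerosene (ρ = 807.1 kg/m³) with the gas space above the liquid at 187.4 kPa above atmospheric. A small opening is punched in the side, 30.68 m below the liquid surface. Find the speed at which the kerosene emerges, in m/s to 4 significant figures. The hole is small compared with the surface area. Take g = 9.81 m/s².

Take point 1 at the surface (v₁ ≈ 0) and point 2 at the hole (at atmospheric pressure). Bernoulli: P₁ + ρg h = P_atm + ½ρv₂².
With P₁ − P_atm = 187400 Pa, v₂ = √(2gh + 2ΔP/ρ) = √(2·9.81·30.68 + 2·187400/807.1) = 32.65 m/s.

v ≈ 32.65 m/s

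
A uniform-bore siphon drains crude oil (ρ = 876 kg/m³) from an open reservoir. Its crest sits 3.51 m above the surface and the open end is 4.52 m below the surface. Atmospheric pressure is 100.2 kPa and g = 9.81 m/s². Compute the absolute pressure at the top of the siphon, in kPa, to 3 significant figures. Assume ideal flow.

Bernoulli surface→outlet gives ½v² = g·h_out, so v = √(2·9.81·4.52) = 9.42 m/s.
With constant cross-section the crest speed equals v; applying Bernoulli from the surface up to the crest, P_top = P_atm − ½ρv² − ρg·h_top.
P_top = 100200 − ½·876·9.42² − 876·9.81·3.51 = 31200 Pa.

31.2 kPa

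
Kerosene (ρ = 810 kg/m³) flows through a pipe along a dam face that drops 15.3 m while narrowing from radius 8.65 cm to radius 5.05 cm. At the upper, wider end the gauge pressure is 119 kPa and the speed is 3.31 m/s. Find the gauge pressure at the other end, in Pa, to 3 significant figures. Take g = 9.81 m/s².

P₂ ≈ 207000 Pa

By continuity, v₂ = v₁·A₁/A₂ = 3.31·(235/80.1) = 9.71 m/s.
Bernoulli: P₁ + ½ρv₁² + ρg h₁ = P₂ + ½ρv₂² + ρg h₂, so P₂ = P₁ + ½ρ(v₁² − v₂²) − ρg(h₂ − h₁).
P₂ = 119000 + ½·810·(3.31² − 9.71²) − 810·9.81·(−15.3) = 119000 + (-33800) − (-122000) = 207000 Pa.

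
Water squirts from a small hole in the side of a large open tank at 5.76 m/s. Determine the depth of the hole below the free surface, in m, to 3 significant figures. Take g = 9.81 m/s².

Inverting v = √(2gh) gives h = v² / 2g.
h = 5.76²/(2·9.81) = 33.2/19.62 = 1.69 m.

h = 1.69 m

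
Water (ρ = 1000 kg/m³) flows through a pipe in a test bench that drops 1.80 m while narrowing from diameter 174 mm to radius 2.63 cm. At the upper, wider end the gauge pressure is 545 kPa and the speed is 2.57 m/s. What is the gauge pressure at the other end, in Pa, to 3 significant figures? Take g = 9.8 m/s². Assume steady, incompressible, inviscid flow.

The volume flow rate is constant, so v₂ = (A₁/A₂)v₁ = (238/21.7)·2.57 = 28.1 m/s.
Bernoulli: P₁ + ½ρv₁² + ρg h₁ = P₂ + ½ρv₂² + ρg h₂, so P₂ = P₁ + ½ρ(v₁² − v₂²) − ρg(h₂ − h₁).
P₂ = 545000 + ½·1000·(2.57² − 28.1²) − 1000·9.8·(−1.80) = 545000 + (-392000) − (-17600) = 170000 Pa.

170000 Pa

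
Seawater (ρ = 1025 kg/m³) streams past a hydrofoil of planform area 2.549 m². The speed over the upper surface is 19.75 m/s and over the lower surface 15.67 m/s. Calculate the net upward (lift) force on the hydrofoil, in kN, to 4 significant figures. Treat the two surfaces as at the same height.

188.8 kN

The faster flow above has the lower pressure; Bernoulli (same height) gives ΔP = ½ρ(v_up² − v_low²).
ΔP = ½·1025·(19.75² − 15.67²) = 74060 Pa.
Lift = ΔP · A = 74060 × 2.549 = 188800 N.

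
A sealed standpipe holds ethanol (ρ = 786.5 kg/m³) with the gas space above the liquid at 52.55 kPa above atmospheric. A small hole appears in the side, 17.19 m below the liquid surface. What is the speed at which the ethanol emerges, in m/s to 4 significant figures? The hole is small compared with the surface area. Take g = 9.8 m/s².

v ≈ 21.69 m/s

Take point 1 at the surface (v₁ ≈ 0) and point 2 at the hole (at atmospheric pressure). Bernoulli: P₁ + ρg h = P_atm + ½ρv₂².
With P₁ − P_atm = 52550 Pa, v₂ = √(2gh + 2ΔP/ρ) = √(2·9.8·17.19 + 2·52550/786.5) = 21.69 m/s.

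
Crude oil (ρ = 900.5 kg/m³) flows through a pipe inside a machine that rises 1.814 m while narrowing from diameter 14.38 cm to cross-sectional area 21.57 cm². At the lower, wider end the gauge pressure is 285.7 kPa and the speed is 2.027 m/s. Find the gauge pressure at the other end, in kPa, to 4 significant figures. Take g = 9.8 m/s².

P₂ ≈ 166.7 kPa

The volume flow rate is constant, so v₂ = (A₁/A₂)v₁ = (162.4/21.57)·2.027 = 15.26 m/s.
Applying Bernoulli between the two ends and solving for P₂: P₂ = P₁ + ½ρ(v₁² − v₂²) − ρgΔh.
P₂ = 285700 + ½·900.5·(2.027² − 15.26²) − 900.5·9.8·(+1.814) = 285700 + (-103000) − (16010) = 166700 Pa.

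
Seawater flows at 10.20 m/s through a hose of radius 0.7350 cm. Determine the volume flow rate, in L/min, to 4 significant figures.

Q = A·v = 0.0001697 m² × 10.20 m/s = 0.001731 m³/s.
Converting: 0.001731 m³/s × 60000 = 103.9 L/min.

Q ≈ 103.9 L/min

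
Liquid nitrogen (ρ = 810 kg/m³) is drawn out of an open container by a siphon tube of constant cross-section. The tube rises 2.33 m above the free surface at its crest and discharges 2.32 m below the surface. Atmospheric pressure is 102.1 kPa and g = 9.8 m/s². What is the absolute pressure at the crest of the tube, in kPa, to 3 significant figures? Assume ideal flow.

Bernoulli surface→outlet gives ½v² = g·h_out, so v = √(2·9.8·2.32) = 6.74 m/s.
With constant cross-section the crest speed equals v; applying Bernoulli from the surface up to the crest, P_top = P_atm − ½ρv² − ρg·h_top.
P_top = 102100 − ½·810·6.74² − 810·9.8·2.33 = 65200 Pa.

P_top ≈ 65.2 kPa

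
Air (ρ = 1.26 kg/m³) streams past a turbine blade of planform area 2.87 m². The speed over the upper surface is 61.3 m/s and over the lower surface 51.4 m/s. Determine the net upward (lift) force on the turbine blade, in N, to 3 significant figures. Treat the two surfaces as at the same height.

F ≈ 2020 N

From P + ½ρv² = const at equal height, P_low − P_up = ½ρ(v_up² − v_low²).
ΔP = ½·1.26·(61.3² − 51.4²) = 703 Pa.
Lift = ΔP · A = 703 × 2.87 = 2020 N.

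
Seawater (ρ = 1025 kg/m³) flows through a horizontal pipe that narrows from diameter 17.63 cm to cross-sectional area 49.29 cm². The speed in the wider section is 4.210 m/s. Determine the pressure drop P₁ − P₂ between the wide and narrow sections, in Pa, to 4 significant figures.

By continuity, v₂ = v₁·A₁/A₂ = 4.210·(244.1/49.29) = 20.85 m/s.
Bernoulli (h₁ = h₂): P₁ − P₂ = ½ρ(v₂² − v₁²).
P₁ − P₂ = ½·1025·(20.85² − 4.210²) = ½·1025·417.0 = 213700 Pa.

ΔP ≈ 213700 Pa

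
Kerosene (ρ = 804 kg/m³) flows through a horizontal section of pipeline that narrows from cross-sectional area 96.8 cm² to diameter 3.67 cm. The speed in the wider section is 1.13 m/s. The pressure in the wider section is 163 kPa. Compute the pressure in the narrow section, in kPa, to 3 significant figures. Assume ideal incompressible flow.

P₂ ≈ 121 kPa

The volume flow rate is constant, so v₂ = (A₁/A₂)v₁ = (96.8/10.6)·1.13 = 10.3 m/s.
Along the horizontal streamline, P + ½ρv² is constant.
P₂ = P₁ − ½ρ(v₂² − v₁²) = 163000 − ½·804·(10.3² − 1.13²) = 163000 − 42500 = 121000 Pa.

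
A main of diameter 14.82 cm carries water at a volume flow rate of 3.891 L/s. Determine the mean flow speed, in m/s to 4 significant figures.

0.2256 m/s

Q = 3.891 L/s = 0.003891 m³/s.
v = Q/A = 0.003891 / 0.01725 = 0.2256 m/s.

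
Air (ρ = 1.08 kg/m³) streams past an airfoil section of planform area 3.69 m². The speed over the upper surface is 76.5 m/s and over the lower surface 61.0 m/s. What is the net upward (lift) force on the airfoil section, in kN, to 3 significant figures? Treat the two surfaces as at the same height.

F ≈ 4.25 kN

The faster flow above has the lower pressure; Bernoulli (same height) gives ΔP = ½ρ(v_up² − v_low²).
ΔP = ½·1.08·(76.5² − 61.0²) = 1150 Pa.
Lift = ΔP · A = 1150 × 3.69 = 4250 N.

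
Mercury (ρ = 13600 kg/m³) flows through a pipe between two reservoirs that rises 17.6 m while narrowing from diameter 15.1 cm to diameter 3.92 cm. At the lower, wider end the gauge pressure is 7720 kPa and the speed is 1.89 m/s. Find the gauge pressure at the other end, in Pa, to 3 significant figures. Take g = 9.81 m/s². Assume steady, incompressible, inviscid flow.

By continuity, v₂ = v₁·A₁/A₂ = 1.89·(179/12.1) = 28.0 m/s.
Energy conservation along the streamline gives P₂ = P₁ − ½ρ(v₂² − v₁²) − ρg(h₂ − h₁).
P₂ = 7720000 + ½·13600·(1.89² − 28.0²) − 13600·9.81·(+17.6) = 7720000 + (-5320000) − (2350000) = 48100 Pa.

P₂ ≈ 48100 Pa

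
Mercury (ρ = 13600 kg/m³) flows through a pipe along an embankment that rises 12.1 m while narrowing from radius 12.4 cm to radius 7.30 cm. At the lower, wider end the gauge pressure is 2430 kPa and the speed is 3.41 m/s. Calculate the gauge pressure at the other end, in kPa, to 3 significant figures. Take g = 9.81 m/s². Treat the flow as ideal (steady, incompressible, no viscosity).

Mass conservation (A₁v₁ = A₂v₂) gives v₂ = 3.41 × 483/167 = 9.84 m/s.
Applying Bernoulli between the two ends and solving for P₂: P₂ = P₁ + ½ρ(v₁² − v₂²) − ρgΔh.
P₂ = 2430000 + ½·13600·(3.41² − 9.84²) − 13600·9.81·(+12.1) = 2430000 + (-579000) − (1610000) = 236000 Pa.

P₂ ≈ 236 kPa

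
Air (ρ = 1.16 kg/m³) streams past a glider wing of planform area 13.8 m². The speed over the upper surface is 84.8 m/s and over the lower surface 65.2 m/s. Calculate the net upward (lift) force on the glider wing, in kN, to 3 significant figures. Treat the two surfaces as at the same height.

From P + ½ρv² = const at equal height, P_low − P_up = ½ρ(v_up² − v_low²).
ΔP = ½·1.16·(84.8² − 65.2²) = 1710 Pa.
Lift = ΔP · A = 1710 × 13.8 = 23500 N.

23.5 kN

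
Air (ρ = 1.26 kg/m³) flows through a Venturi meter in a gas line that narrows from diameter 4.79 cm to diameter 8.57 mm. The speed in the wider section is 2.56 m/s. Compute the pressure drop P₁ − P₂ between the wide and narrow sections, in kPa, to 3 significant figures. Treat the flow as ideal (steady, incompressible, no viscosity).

ΔP = 4.03 kPa

By continuity, v₂ = v₁·A₁/A₂ = 2.56·(18.0/0.577) = 80.0 m/s.
Bernoulli (h₁ = h₂): P₁ − P₂ = ½ρ(v₂² − v₁²).
P₁ − P₂ = ½·1.26·(80.0² − 2.56²) = ½·1.26·6390 = 4030 Pa.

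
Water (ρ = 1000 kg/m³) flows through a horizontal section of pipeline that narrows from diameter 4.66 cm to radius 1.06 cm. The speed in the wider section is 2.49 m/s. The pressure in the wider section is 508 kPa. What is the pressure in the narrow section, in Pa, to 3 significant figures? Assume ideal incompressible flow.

P₂ ≈ 439000 Pa

The volume flow rate is constant, so v₂ = (A₁/A₂)v₁ = (17.1/3.53)·2.49 = 12.0 m/s.
Along the horizontal streamline, P + ½ρv² is constant.
P₂ = P₁ − ½ρ(v₂² − v₁²) = 508000 − ½·1000·(12.0² − 2.49²) = 508000 − 69300 = 439000 Pa.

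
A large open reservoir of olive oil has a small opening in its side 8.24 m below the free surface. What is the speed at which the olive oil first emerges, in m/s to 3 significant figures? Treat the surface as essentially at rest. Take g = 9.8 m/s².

The surface is effectively still and both ends are open, so ½v² = gh and v = √(2·9.8·8.24) = 12.7 m/s.

12.7 m/s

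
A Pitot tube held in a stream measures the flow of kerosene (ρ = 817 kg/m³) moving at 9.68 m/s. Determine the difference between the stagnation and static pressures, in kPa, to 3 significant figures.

ΔP = 38.3 kPa

Bernoulli between the free stream and the stagnation point: ½ρv² = P_stag − P_static.
ΔP = ½·817·9.68² = 38300 Pa.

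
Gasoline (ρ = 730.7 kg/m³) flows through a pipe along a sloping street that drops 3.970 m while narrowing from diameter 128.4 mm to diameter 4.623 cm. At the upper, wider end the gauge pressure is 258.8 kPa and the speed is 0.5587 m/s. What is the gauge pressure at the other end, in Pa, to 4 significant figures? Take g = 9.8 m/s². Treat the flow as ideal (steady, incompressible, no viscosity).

By continuity, v₂ = v₁·A₁/A₂ = 0.5587·(129.5/16.79) = 4.310 m/s.
Applying Bernoulli between the two ends and solving for P₂: P₂ = P₁ + ½ρ(v₁² − v₂²) − ρgΔh.
P₂ = 258800 + ½·730.7·(0.5587² − 4.310²) − 730.7·9.8·(−3.970) = 258800 + (-6672) − (-28430) = 280600 Pa.

P₂ = 280600 Pa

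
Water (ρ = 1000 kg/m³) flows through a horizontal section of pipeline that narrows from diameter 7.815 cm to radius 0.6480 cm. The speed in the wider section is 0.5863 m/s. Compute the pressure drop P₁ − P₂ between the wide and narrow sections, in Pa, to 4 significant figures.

Mass conservation (A₁v₁ = A₂v₂) gives v₂ = 0.5863 × 47.97/1.319 = 21.32 m/s.
With no height change, Bernoulli's equation is P₁ + ½ρv₁² = P₂ + ½ρv₂².
P₁ − P₂ = ½·1000·(21.32² − 0.5863²) = ½·1000·454.2 = 227100 Pa.

ΔP ≈ 227100 Pa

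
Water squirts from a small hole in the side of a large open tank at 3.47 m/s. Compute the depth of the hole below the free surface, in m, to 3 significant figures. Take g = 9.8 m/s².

Torricelli: v = √(2gh), so h = v²/(2g).
h = 3.47²/(2·9.8) = 12.0/19.60 = 0.614 m.

h = 0.614 m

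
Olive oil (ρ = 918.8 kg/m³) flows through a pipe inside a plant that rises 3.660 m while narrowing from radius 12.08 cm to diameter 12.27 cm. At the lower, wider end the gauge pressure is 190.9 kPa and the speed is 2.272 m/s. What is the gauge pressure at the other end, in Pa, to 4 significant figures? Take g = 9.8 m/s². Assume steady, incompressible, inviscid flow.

P₂ = 124700 Pa

Continuity gives A₁v₁ = A₂v₂, so v₂ = (458.4 cm²)/(118.2 cm²) × 2.272 m/s = 8.809 m/s.
Bernoulli: P₁ + ½ρv₁² + ρg h₁ = P₂ + ½ρv₂² + ρg h₂, so P₂ = P₁ + ½ρ(v₁² − v₂²) − ρg(h₂ − h₁).
P₂ = 190900 + ½·918.8·(2.272² − 8.809²) − 918.8·9.8·(+3.660) = 190900 + (-33280) − (32960) = 124700 Pa.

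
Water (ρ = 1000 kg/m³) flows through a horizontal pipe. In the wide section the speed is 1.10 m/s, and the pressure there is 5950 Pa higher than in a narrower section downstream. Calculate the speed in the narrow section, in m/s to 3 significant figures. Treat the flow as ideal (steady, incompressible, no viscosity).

Horizontal Bernoulli: P₁ + ½ρv₁² = P₂ + ½ρv₂², so v₂² = v₁² + 2(P₁ − P₂)/ρ.
v₂ = √(1.10² + 2·5950/1000) = √(1.21 + 11.9) = 3.62 m/s.

v₂ = 3.62 m/s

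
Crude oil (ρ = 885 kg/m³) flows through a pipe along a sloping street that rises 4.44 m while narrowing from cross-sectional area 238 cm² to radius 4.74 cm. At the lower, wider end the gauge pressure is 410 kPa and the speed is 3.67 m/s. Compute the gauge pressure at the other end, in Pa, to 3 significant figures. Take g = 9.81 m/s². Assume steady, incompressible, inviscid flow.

P₂ ≈ 310000 Pa

The volume flow rate is constant, so v₂ = (A₁/A₂)v₁ = (238/70.6)·3.67 = 12.4 m/s.
Bernoulli: P₁ + ½ρv₁² + ρg h₁ = P₂ + ½ρv₂² + ρg h₂, so P₂ = P₁ + ½ρ(v₁² − v₂²) − ρg(h₂ − h₁).
P₂ = 410000 + ½·885·(3.67² − 12.4²) − 885·9.81·(+4.44) = 410000 + (-61800) − (38500) = 310000 Pa.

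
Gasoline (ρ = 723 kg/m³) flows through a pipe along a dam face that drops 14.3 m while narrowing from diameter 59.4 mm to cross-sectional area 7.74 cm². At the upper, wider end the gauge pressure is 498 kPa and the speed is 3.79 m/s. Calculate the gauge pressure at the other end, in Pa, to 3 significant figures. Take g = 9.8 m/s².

P₂ = 538000 Pa

Mass conservation (A₁v₁ = A₂v₂) gives v₂ = 3.79 × 27.7/7.74 = 13.6 m/s.
Applying Bernoulli between the two ends and solving for P₂: P₂ = P₁ + ½ρ(v₁² − v₂²) − ρgΔh.
P₂ = 498000 + ½·723·(3.79² − 13.6²) − 723·9.8·(−14.3) = 498000 + (-61400) − (-101000) = 538000 Pa.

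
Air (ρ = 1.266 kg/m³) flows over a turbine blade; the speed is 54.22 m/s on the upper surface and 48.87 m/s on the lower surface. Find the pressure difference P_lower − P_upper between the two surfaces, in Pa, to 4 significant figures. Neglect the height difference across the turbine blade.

Bernoulli (same height): P_lower − P_upper = ½ρ(v_upper² − v_lower²).
ΔP = ½·1.266·(54.22² − 48.87²) = 349.1 Pa.

ΔP ≈ 349.1 Pa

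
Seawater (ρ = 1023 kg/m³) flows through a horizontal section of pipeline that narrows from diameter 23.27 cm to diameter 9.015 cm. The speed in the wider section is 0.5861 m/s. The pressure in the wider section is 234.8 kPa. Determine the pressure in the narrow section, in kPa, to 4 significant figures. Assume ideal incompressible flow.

The volume flow rate is constant, so v₂ = (A₁/A₂)v₁ = (425.3/63.83)·0.5861 = 3.905 m/s.
Along the horizontal streamline, P + ½ρv² is constant.
P₂ = P₁ − ½ρ(v₂² − v₁²) = 234800 − ½·1023·(3.905² − 0.5861²) = 234800 − 7625 = 227200 Pa.

P₂ ≈ 227.2 kPa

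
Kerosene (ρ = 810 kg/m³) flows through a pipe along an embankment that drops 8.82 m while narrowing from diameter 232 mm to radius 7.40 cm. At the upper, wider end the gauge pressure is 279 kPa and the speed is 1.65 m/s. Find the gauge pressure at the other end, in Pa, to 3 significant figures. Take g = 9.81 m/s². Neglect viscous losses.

P₂ ≈ 344000 Pa

Mass conservation (A₁v₁ = A₂v₂) gives v₂ = 1.65 × 423/172 = 4.05 m/s.
Applying Bernoulli between the two ends and solving for P₂: P₂ = P₁ + ½ρ(v₁² − v₂²) − ρgΔh.
P₂ = 279000 + ½·810·(1.65² − 4.05²) − 810·9.81·(−8.82) = 279000 + (-5560) − (-70100) = 344000 Pa.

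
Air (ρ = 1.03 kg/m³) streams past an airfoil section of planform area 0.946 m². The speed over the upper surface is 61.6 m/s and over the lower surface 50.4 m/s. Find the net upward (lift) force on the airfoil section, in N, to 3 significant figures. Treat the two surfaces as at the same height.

With equal heights on the two surfaces, Bernoulli gives P_lower − P_upper = ½ρ(v_upper² − v_lower²).
ΔP = ½·1.03·(61.6² − 50.4²) = 646 Pa.
Lift = ΔP · A = 646 × 0.946 = 611 N.

F ≈ 611 N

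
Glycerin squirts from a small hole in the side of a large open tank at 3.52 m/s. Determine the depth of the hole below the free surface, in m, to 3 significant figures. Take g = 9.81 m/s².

h ≈ 0.632 m

Inverting v = √(2gh) gives h = v² / 2g.
h = 3.52²/(2·9.81) = 12.4/19.62 = 0.632 m.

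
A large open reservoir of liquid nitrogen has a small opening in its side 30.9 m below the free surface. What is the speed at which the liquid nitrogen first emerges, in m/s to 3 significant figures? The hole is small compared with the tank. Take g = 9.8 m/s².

v ≈ 24.6 m/s

With the surface at rest and both surface and jet at atmospheric pressure, Bernoulli gives ρg h = ½ρv², so v = √(2gh) = √(2·9.8·30.9) = 24.6 m/s.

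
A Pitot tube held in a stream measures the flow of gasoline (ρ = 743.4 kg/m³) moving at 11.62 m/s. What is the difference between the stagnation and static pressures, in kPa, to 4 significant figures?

Bernoulli between the free stream and the stagnation point: ½ρv² = P_stag − P_static.
ΔP = ½·743.4·11.62² = 50190 Pa.

ΔP = 50.19 kPa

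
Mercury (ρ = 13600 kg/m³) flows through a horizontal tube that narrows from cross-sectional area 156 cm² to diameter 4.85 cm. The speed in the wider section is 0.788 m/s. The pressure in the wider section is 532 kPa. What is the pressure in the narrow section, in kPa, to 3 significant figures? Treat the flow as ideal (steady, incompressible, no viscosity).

Mass conservation (A₁v₁ = A₂v₂) gives v₂ = 0.788 × 156/18.5 = 6.65 m/s.
Along the horizontal streamline, P + ½ρv² is constant.
P₂ = P₁ − ½ρ(v₂² − v₁²) = 532000 − ½·13600·(6.65² − 0.788²) = 532000 − 297000 = 235000 Pa.

P₂ = 235 kPa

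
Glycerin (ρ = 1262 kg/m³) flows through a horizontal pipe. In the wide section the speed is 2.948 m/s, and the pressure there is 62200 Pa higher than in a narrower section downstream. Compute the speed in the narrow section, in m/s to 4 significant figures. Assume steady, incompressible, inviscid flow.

With h₁ = h₂, rearranging Bernoulli gives v₂ = √(v₁² + 2ΔP/ρ).
v₂ = √(2.948² + 2·62200/1262) = √(8.691 + 98.57) = 10.36 m/s.

10.36 m/s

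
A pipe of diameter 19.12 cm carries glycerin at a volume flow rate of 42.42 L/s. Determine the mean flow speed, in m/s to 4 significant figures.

v ≈ 1.477 m/s

Q = 42.42 L/s = 0.04242 m³/s.
v = Q/A = 0.04242 / 0.02871 = 1.477 m/s.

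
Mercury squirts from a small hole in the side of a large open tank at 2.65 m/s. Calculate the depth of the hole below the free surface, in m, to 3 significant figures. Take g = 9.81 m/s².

Torricelli: v = √(2gh), so h = v²/(2g).
h = 2.65²/(2·9.81) = 7.02/19.62 = 0.358 m.

0.358 m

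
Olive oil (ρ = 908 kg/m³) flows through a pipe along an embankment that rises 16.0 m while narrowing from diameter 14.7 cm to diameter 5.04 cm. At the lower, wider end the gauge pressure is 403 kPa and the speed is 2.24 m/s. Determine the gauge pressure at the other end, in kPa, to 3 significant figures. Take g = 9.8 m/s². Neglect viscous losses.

Mass conservation (A₁v₁ = A₂v₂) gives v₂ = 2.24 × 170/20.0 = 19.1 m/s.
Bernoulli: P₁ + ½ρv₁² + ρg h₁ = P₂ + ½ρv₂² + ρg h₂, so P₂ = P₁ + ½ρ(v₁² − v₂²) − ρg(h₂ − h₁).
P₂ = 403000 + ½·908·(2.24² − 19.1²) − 908·9.8·(+16.0) = 403000 + (-163000) − (142000) = 98000 Pa.

P₂ = 98.0 kPa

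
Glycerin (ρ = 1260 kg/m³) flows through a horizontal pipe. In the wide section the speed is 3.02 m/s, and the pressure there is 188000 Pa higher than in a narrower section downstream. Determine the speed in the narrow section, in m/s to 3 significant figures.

v₂ ≈ 17.5 m/s

Along the level pipe P + ½ρv² is conserved, hence v₂² = v₁² + 2(P₁ − P₂)/ρ.
v₂ = √(3.02² + 2·188000/1260) = √(9.12 + 298) = 17.5 m/s.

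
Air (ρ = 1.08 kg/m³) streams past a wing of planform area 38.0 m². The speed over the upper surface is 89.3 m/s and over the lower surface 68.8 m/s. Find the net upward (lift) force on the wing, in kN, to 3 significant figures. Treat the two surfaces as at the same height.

66.5 kN

From P + ½ρv² = const at equal height, P_low − P_up = ½ρ(v_up² − v_low²).
ΔP = ½·1.08·(89.3² − 68.8²) = 1750 Pa.
Lift = ΔP · A = 1750 × 38.0 = 66500 N.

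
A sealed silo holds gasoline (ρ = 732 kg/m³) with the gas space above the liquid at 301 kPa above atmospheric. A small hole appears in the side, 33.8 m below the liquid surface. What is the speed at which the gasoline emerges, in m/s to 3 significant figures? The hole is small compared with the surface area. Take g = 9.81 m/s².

v ≈ 38.5 m/s

Take point 1 at the surface (v₁ ≈ 0) and point 2 at the hole (at atmospheric pressure). Bernoulli: P₁ + ρg h = P_atm + ½ρv₂².
With P₁ − P_atm = 301000 Pa, v₂ = √(2gh + 2ΔP/ρ) = √(2·9.81·33.8 + 2·301000/732) = 38.5 m/s.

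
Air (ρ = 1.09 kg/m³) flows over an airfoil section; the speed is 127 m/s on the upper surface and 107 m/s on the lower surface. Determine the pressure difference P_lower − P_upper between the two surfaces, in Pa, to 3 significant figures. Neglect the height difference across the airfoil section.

ΔP ≈ 2550 Pa

The pressure is lower where the speed is higher: ΔP = ½ρ(v_up² − v_low²).
ΔP = ½·1.09·(127² − 107²) = 2550 Pa.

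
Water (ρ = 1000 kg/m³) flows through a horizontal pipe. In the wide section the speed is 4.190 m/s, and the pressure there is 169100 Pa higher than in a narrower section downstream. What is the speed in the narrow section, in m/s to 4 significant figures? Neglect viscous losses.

v₂ ≈ 18.86 m/s

Horizontal Bernoulli: P₁ + ½ρv₁² = P₂ + ½ρv₂², so v₂² = v₁² + 2(P₁ − P₂)/ρ.
v₂ = √(4.190² + 2·169100/1000) = √(17.56 + 338.2) = 18.86 m/s.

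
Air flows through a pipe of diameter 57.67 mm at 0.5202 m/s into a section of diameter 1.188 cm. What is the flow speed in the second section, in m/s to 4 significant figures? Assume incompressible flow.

By continuity, v₂ = v₁·A₁/A₂ = 0.5202·(26.12/1.108) = 12.26 m/s.

12.26 m/s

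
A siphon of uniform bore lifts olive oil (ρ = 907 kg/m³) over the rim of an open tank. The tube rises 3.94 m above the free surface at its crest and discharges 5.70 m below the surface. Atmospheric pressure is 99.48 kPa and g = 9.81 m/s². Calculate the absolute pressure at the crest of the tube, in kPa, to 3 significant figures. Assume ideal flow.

P_top ≈ 13.7 kPa

From the surface to the outlet (both open to atmosphere, surface at rest): v = √(2g·h_out) = √(2·9.81·5.70) = 10.6 m/s.
Continuity keeps v the same throughout the tube; from surface to crest, P_atm + 0 = P_top + ½ρv² + ρg·h_top.
P_top = 99480 − ½·907·10.6² − 907·9.81·3.94 = 13700 Pa.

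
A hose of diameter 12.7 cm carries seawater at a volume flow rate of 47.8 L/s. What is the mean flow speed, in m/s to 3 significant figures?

Q = 47.8 L/s = 0.0478 m³/s.
v = Q/A = 0.0478 / 0.0127 = 3.77 m/s.

v ≈ 3.77 m/s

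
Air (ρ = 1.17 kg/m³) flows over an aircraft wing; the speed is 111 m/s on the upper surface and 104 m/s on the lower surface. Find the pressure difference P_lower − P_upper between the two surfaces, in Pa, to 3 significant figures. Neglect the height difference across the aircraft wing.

The pressure is lower where the speed is higher: ΔP = ½ρ(v_up² − v_low²).
ΔP = ½·1.17·(111² − 104²) = 880 Pa.

ΔP = 880 Pa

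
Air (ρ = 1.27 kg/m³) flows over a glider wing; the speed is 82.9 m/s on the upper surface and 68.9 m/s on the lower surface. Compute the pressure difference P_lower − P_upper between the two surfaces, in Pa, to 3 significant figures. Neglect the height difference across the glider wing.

The pressure is lower where the speed is higher: ΔP = ½ρ(v_up² − v_low²).
ΔP = ½·1.27·(82.9² − 68.9²) = 1350 Pa.

1350 Pa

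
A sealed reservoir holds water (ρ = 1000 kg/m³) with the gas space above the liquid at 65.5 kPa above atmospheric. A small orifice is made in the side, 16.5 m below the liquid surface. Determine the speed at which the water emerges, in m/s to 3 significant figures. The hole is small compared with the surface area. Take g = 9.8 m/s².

Take point 1 at the surface (v₁ ≈ 0) and point 2 at the hole (at atmospheric pressure). Bernoulli: P₁ + ρg h = P_atm + ½ρv₂².
With P₁ − P_atm = 65500 Pa, v₂ = √(2gh + 2ΔP/ρ) = √(2·9.8·16.5 + 2·65500/1000) = 21.3 m/s.

v = 21.3 m/s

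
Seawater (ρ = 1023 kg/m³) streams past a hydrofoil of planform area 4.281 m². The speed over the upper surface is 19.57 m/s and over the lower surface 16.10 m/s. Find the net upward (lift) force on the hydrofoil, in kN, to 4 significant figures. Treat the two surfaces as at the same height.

With equal heights on the two surfaces, Bernoulli gives P_lower − P_upper = ½ρ(v_upper² − v_lower²).
ΔP = ½·1023·(19.57² − 16.10²) = 63310 Pa.
Lift = ΔP · A = 63310 × 4.281 = 271000 N.

F ≈ 271.0 kN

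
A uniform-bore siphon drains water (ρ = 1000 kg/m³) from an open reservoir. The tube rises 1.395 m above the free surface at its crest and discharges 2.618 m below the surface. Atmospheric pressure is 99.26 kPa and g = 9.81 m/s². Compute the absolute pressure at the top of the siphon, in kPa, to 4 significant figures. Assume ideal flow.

P_top ≈ 59.89 kPa

The outlet speed comes from Torricelli: v = √(2g·2.618) = 7.167 m/s.
Continuity keeps v the same throughout the tube; from surface to crest, P_atm + 0 = P_top + ½ρv² + ρg·h_top.
P_top = 99260 − ½·1000·7.167² − 1000·9.81·1.395 = 59890 Pa.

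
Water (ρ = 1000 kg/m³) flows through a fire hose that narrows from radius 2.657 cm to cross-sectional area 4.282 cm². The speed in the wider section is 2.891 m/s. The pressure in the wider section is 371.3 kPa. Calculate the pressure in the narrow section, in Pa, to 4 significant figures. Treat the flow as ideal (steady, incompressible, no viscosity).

The volume flow rate is constant, so v₂ = (A₁/A₂)v₁ = (22.18/4.282)·2.891 = 14.97 m/s.
The pipe is horizontal, so Bernoulli reduces to P₁ + ½ρv₁² = P₂ + ½ρv₂².
P₂ = P₁ − ½ρ(v₂² − v₁²) = 371300 − ½·1000·(14.97² − 2.891²) = 371300 − 107900 = 263400 Pa.

P₂ ≈ 263400 Pa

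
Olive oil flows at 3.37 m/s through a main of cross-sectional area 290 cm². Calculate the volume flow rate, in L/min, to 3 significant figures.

Q = A·v = 0.0290 m² × 3.37 m/s = 0.0977 m³/s.
Converting: 0.0977 m³/s × 60000 = 5860 L/min.

Q ≈ 5860 L/min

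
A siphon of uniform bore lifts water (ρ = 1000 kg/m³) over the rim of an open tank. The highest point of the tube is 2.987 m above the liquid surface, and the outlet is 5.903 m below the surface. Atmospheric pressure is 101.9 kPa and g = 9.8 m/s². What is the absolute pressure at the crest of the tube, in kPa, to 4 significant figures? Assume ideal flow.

14.78 kPa

From the surface to the outlet (both open to atmosphere, surface at rest): v = √(2g·h_out) = √(2·9.8·5.903) = 10.76 m/s.
Continuity keeps v the same throughout the tube; from surface to crest, P_atm + 0 = P_top + ½ρv² + ρg·h_top.
P_top = 101900 − ½·1000·10.76² − 1000·9.8·2.987 = 14780 Pa.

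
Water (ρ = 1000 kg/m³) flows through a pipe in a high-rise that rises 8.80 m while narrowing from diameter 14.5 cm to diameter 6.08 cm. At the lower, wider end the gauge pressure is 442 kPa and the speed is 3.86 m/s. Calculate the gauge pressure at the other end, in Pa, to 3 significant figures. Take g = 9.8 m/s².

The volume flow rate is constant, so v₂ = (A₁/A₂)v₁ = (165/29.0)·3.86 = 22.0 m/s.
Bernoulli: P₁ + ½ρv₁² + ρg h₁ = P₂ + ½ρv₂² + ρg h₂, so P₂ = P₁ + ½ρ(v₁² − v₂²) − ρg(h₂ − h₁).
P₂ = 442000 + ½·1000·(3.86² − 22.0²) − 1000·9.8·(+8.80) = 442000 + (-234000) − (86200) = 122000 Pa.

P₂ ≈ 122000 Pa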